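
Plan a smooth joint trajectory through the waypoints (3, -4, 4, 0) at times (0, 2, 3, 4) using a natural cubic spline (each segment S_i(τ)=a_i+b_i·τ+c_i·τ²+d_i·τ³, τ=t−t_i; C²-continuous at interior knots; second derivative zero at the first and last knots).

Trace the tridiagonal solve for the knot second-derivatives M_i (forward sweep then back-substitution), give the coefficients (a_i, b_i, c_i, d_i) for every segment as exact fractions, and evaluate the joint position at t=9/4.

  seg 0: a=3 b=-393/46 c=0 d=29/23
  seg 1: a=-4 b=303/46 c=174/23 d=-283/46
  seg 2: a=4 b=75/23 c=-501/46 d=167/46
S(9/4) = -253/128

Δ: Δ0=-7/2, Δ1=8, Δ2=-4
row 1: diag=6, rhs=69; c'=1/6, d'=23/2
row 2: denom=4−1·1/6=23/6; d'=(-72−1·23/2)/(23/6)=-501/23
back: M2=-501/23
back: M1=23/2−1/6·-501/23=348/23
M: M0=0, M1=348/23, M2=-501/23, M3=0
seg 0: a=3, c=M0/2=0, d=(M1−M0)/(6·2)=29/23, b=Δ0−h0·(2M0+M1)/6=-393/46
seg 1: a=-4, c=M1/2=174/23, d=(M2−M1)/(6·1)=-283/46, b=Δ1−h1·(2M1+M2)/6=303/46
seg 2: a=4, c=M2/2=-501/46, d=(M3−M2)/(6·1)=167/46, b=Δ2−h2·(2M2+M3)/6=75/23
t_q=9/4 → seg 1, τ=1/4; S=-4+303/46·τ+174/23·τ²+-283/46·τ³=-253/128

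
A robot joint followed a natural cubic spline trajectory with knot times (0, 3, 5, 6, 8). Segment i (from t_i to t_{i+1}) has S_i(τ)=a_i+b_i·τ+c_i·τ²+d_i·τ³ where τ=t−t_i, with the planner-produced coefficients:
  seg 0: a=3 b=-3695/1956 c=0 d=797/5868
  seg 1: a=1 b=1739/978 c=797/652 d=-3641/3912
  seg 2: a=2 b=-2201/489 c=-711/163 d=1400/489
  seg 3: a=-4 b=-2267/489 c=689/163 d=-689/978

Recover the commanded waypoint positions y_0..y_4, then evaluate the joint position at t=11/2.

y_0 = S_0(0) = a_0 = 3
y_1 = S_1(0) = a_1 = 1
y_2 = S_2(0) = a_2 = 2
y_3 = S_3(0) = a_3 = -4
y_4 = S_3(2) = -2
t_q=11/2 is in segment 2 (τ=1/2); S_2(τ)=-641/652

y_0=3 y_1=1 y_2=2 y_3=-4 y_4=-2
S(11/2) = -641/652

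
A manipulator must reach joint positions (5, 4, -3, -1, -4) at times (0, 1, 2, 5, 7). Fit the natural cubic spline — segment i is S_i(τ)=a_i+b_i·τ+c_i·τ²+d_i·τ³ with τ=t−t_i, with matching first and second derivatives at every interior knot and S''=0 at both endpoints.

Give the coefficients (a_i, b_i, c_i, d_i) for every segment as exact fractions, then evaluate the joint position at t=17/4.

Δ: Δ0=-1, Δ1=-7, Δ2=2/3, Δ3=-3/2
row 1: diag=4, rhs=-36; c'=1/4, d'=-9
row 2: denom=8−1·1/4=31/4; d'=(46−1·-9)/(31/4)=220/31
row 3: denom=10−3·12/31=274/31; d'=(-13−3·220/31)/(274/31)=-1063/274
back: M3=-1063/274
back: M2=220/31−12/31·-1063/274=1178/137
back: M1=-9−1/4·1178/137=-3055/274
M: M0=0, M1=-3055/274, M2=1178/137, M3=-1063/274, M4=0
seg 0: a=5, c=M0/2=0, d=(M1−M0)/(6·1)=-3055/1644, b=Δ0−h0·(2M0+M1)/6=1411/1644
seg 1: a=4, c=M1/2=-3055/548, d=(M2−M1)/(6·1)=5411/1644, b=Δ1−h1·(2M1+M2)/6=-3877/822
seg 2: a=-3, c=M2/2=589/137, d=(M3−M2)/(6·3)=-3419/4932, b=Δ2−h2·(2M2+M3)/6=-9851/1644
seg 3: a=-1, c=M3/2=-1063/548, d=(M4−M3)/(6·2)=1063/3288, b=Δ3−h3·(2M3+M4)/6=893/822
t_q=17/4 → seg 2, τ=9/4; S=-3+-9851/1644·τ+589/137·τ²+-3419/4932·τ³=-91659/35072

  seg 0: a=5 b=1411/1644 c=0 d=-3055/1644
  seg 1: a=4 b=-3877/822 c=-3055/548 d=5411/1644
  seg 2: a=-3 b=-9851/1644 c=589/137 d=-3419/4932
  seg 3: a=-1 b=893/822 c=-1063/548 d=1063/3288
S(17/4) = -91659/35072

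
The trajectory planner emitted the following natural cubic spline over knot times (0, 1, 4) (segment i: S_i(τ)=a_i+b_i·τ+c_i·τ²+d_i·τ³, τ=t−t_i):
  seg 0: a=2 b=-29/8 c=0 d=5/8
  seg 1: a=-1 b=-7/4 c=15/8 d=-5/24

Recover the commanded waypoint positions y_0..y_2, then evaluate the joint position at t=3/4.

y_0 = S_0(0) = a_0 = 2
y_1 = S_1(0) = a_1 = -1
y_2 = S_1(3) = 5
t_q=3/4 is in segment 0 (τ=3/4); S_0(τ)=-233/512

y_0=2 y_1=-1 y_2=5
S(3/4) = -233/512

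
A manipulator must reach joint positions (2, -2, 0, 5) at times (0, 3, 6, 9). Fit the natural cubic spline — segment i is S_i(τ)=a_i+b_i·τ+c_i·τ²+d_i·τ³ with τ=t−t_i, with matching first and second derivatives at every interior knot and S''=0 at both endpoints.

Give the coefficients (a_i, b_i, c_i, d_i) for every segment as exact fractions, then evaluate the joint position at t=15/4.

  seg 0: a=2 b=-9/5 c=0 d=7/135
  seg 1: a=-2 b=-2/5 c=7/15 d=-1/27
  seg 2: a=0 b=7/5 c=2/15 d=-2/135
S(15/4) = -657/320

Δ: Δ0=-4/3, Δ1=2/3, Δ2=5/3
row 1: diag=12, rhs=12; c'=1/4, d'=1
row 2: denom=12−3·1/4=45/4; d'=(6−3·1)/(45/4)=4/15
back: M2=4/15
back: M1=1−1/4·4/15=14/15
M: M0=0, M1=14/15, M2=4/15, M3=0
seg 0: a=2, c=M0/2=0, d=(M1−M0)/(6·3)=7/135, b=Δ0−h0·(2M0+M1)/6=-9/5
seg 1: a=-2, c=M1/2=7/15, d=(M2−M1)/(6·3)=-1/27, b=Δ1−h1·(2M1+M2)/6=-2/5
seg 2: a=0, c=M2/2=2/15, d=(M3−M2)/(6·3)=-2/135, b=Δ2−h2·(2M2+M3)/6=7/5
t_q=15/4 → seg 1, τ=3/4; S=-2+-2/5·τ+7/15·τ²+-1/27·τ³=-657/320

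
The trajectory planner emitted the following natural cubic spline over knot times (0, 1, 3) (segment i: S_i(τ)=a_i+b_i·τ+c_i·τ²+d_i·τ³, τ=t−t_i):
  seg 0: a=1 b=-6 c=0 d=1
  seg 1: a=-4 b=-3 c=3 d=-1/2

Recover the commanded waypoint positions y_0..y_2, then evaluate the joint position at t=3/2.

y_0 = S_0(0) = a_0 = 1
y_1 = S_1(0) = a_1 = -4
y_2 = S_1(2) = -2
t_q=3/2 is in segment 1 (τ=1/2); S_1(τ)=-77/16

y_0=1 y_1=-4 y_2=-2
S(3/2) = -77/16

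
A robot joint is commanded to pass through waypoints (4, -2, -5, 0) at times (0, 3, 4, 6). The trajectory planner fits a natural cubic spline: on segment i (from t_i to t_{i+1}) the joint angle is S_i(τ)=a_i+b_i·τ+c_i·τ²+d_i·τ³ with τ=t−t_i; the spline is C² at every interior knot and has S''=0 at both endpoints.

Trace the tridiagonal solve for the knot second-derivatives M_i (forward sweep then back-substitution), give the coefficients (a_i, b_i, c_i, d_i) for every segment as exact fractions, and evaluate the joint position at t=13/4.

Δ: Δ0=-2, Δ1=-3, Δ2=5/2
row 1: diag=8, rhs=-6; c'=1/8, d'=-3/4
row 2: denom=6−1·1/8=47/8; d'=(33−1·-3/4)/(47/8)=270/47
back: M2=270/47
back: M1=-3/4−1/8·270/47=-69/47
M: M0=0, M1=-69/47, M2=270/47, M3=0
seg 0: a=4, c=M0/2=0, d=(M1−M0)/(6·3)=-23/282, b=Δ0−h0·(2M0+M1)/6=-119/94
seg 1: a=-2, c=M1/2=-69/94, d=(M2−M1)/(6·1)=113/94, b=Δ1−h1·(2M1+M2)/6=-163/47
seg 2: a=-5, c=M2/2=135/47, d=(M3−M2)/(6·2)=-45/94, b=Δ2−h2·(2M2+M3)/6=-125/94
t_q=13/4 → seg 1, τ=1/4; S=-2+-163/47·τ+-69/94·τ²+113/94·τ³=-17411/6016

  seg 0: a=4 b=-119/94 c=0 d=-23/282
  seg 1: a=-2 b=-163/47 c=-69/94 d=113/94
  seg 2: a=-5 b=-125/94 c=135/47 d=-45/94
S(13/4) = -17411/6016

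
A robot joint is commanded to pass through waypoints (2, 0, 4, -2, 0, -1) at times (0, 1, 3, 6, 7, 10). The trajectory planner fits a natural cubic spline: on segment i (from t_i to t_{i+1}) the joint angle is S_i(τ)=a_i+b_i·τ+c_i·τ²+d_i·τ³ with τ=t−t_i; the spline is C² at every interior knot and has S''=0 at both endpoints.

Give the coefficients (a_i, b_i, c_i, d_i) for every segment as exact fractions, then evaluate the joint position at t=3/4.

Δ: Δ0=-2, Δ1=2, Δ2=-2, Δ3=2, Δ4=-1/3
row 1: diag=6, rhs=24; c'=1/3, d'=4
row 2: denom=10−2·1/3=28/3; d'=(-24−2·4)/(28/3)=-24/7
row 3: denom=8−3·9/28=197/28; d'=(24−3·-24/7)/(197/28)=960/197
row 4: denom=8−1·28/197=1548/197; d'=(-14−1·960/197)/(1548/197)=-1859/774
back: M4=-1859/774
back: M3=960/197−28/197·-1859/774=2018/387
back: M2=-24/7−9/28·2018/387=-439/86
back: M1=4−1/3·-439/86=1471/258
M: M0=0, M1=1471/258, M2=-439/86, M3=2018/387, M4=-1859/774, M5=0
seg 0: a=2, c=M0/2=0, d=(M1−M0)/(6·1)=1471/1548, b=Δ0−h0·(2M0+M1)/6=-4567/1548
seg 1: a=0, c=M1/2=1471/516, d=(M2−M1)/(6·2)=-697/774, b=Δ1−h1·(2M1+M2)/6=-77/774
seg 2: a=4, c=M2/2=-439/172, d=(M3−M2)/(6·3)=7987/13932, b=Δ2−h2·(2M2+M3)/6=385/774
seg 3: a=-2, c=M3/2=1009/387, d=(M4−M3)/(6·1)=-655/516, b=Δ3−h3·(2M3+M4)/6=1025/1548
seg 4: a=0, c=M4/2=-1859/1548, d=(M5−M4)/(6·3)=1859/13932, b=Δ4−h4·(2M4+M5)/6=1601/774
t_q=3/4 → seg 0, τ=3/4; S=2+-4567/1548·τ+0·τ²+1471/1548·τ³=6215/33024

  seg 0: a=2 b=-4567/1548 c=0 d=1471/1548
  seg 1: a=0 b=-77/774 c=1471/516 d=-697/774
  seg 2: a=4 b=385/774 c=-439/172 d=7987/13932
  seg 3: a=-2 b=1025/1548 c=1009/387 d=-655/516
  seg 4: a=0 b=1601/774 c=-1859/1548 d=1859/13932
S(3/4) = 6215/33024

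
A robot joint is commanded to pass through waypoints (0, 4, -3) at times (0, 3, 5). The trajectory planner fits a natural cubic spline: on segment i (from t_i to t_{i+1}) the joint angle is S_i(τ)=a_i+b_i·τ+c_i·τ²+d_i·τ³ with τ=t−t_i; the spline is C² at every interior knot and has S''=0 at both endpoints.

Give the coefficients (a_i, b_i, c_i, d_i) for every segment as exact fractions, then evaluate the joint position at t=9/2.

Δ: Δ0=4/3, Δ1=-7/2
row 1: diag=10, rhs=-29; c'=1/5, d'=-29/10
back: M1=-29/10
M: M0=0, M1=-29/10, M2=0
seg 0: a=0, c=M0/2=0, d=(M1−M0)/(6·3)=-29/180, b=Δ0−h0·(2M0+M1)/6=167/60
seg 1: a=4, c=M1/2=-29/20, d=(M2−M1)/(6·2)=29/120, b=Δ1−h1·(2M1+M2)/6=-47/30
t_q=9/2 → seg 1, τ=3/2; S=4+-47/30·τ+-29/20·τ²+29/120·τ³=-51/64

  seg 0: a=0 b=167/60 c=0 d=-29/180
  seg 1: a=4 b=-47/30 c=-29/20 d=29/120
S(9/2) = -51/64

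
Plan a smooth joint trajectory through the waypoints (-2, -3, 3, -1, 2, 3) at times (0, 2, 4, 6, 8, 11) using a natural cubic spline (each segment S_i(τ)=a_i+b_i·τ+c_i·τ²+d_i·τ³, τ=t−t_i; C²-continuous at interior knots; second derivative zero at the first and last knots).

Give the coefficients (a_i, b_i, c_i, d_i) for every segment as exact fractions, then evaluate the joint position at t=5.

Δ: Δ0=-1/2, Δ1=3, Δ2=-2, Δ3=3/2, Δ4=1/3
row 1: diag=8, rhs=21; c'=1/4, d'=21/8
row 2: denom=8−2·1/4=15/2; d'=(-30−2·21/8)/(15/2)=-47/10
row 3: denom=8−2·4/15=112/15; d'=(21−2·-47/10)/(112/15)=57/14
row 4: denom=10−2·15/56=265/28; d'=(-7−2·57/14)/(265/28)=-8/5
back: M4=-8/5
back: M3=57/14−15/56·-8/5=9/2
back: M2=-47/10−4/15·9/2=-59/10
back: M1=21/8−1/4·-59/10=41/10
M: M0=0, M1=41/10, M2=-59/10, M3=9/2, M4=-8/5, M5=0
seg 0: a=-2, c=M0/2=0, d=(M1−M0)/(6·2)=41/120, b=Δ0−h0·(2M0+M1)/6=-28/15
seg 1: a=-3, c=M1/2=41/20, d=(M2−M1)/(6·2)=-5/6, b=Δ1−h1·(2M1+M2)/6=67/30
seg 2: a=3, c=M2/2=-59/20, d=(M3−M2)/(6·2)=13/15, b=Δ2−h2·(2M2+M3)/6=13/30
seg 3: a=-1, c=M3/2=9/4, d=(M4−M3)/(6·2)=-61/120, b=Δ3−h3·(2M3+M4)/6=-29/30
seg 4: a=2, c=M4/2=-4/5, d=(M5−M4)/(6·3)=4/45, b=Δ4−h4·(2M4+M5)/6=29/15
t_q=5 → seg 2, τ=1; S=3+13/30·τ+-59/20·τ²+13/15·τ³=27/20

  seg 0: a=-2 b=-28/15 c=0 d=41/120
  seg 1: a=-3 b=67/30 c=41/20 d=-5/6
  seg 2: a=3 b=13/30 c=-59/20 d=13/15
  seg 3: a=-1 b=-29/30 c=9/4 d=-61/120
  seg 4: a=2 b=29/15 c=-4/5 d=4/45
S(5) = 27/20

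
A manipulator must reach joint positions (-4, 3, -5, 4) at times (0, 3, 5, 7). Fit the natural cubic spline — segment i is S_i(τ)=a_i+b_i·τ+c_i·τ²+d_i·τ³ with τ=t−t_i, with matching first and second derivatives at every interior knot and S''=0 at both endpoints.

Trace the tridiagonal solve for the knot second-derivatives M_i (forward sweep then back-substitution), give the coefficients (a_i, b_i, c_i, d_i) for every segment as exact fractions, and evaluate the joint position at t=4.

Δ: Δ0=7/3, Δ1=-4, Δ2=9/2
row 1: diag=10, rhs=-38; c'=1/5, d'=-19/5
row 2: denom=8−2·1/5=38/5; d'=(51−2·-19/5)/(38/5)=293/38
back: M2=293/38
back: M1=-19/5−1/5·293/38=-203/38
M: M0=0, M1=-203/38, M2=293/38, M3=0
seg 0: a=-4, c=M0/2=0, d=(M1−M0)/(6·3)=-203/684, b=Δ0−h0·(2M0+M1)/6=1141/228
seg 1: a=3, c=M1/2=-203/76, d=(M2−M1)/(6·2)=62/57, b=Δ1−h1·(2M1+M2)/6=-343/114
seg 2: a=-5, c=M2/2=293/76, d=(M3−M2)/(6·2)=-293/456, b=Δ2−h2·(2M2+M3)/6=-73/114
t_q=4 → seg 1, τ=1; S=3+-343/114·τ+-203/76·τ²+62/57·τ³=-121/76

  seg 0: a=-4 b=1141/228 c=0 d=-203/684
  seg 1: a=3 b=-343/114 c=-203/76 d=62/57
  seg 2: a=-5 b=-73/114 c=293/76 d=-293/456
S(4) = -121/76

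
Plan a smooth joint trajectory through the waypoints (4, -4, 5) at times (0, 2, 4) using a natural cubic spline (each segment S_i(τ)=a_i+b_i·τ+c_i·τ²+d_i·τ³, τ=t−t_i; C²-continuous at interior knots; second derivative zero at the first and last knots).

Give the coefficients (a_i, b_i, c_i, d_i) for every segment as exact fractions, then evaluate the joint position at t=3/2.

Δ: Δ0=-4, Δ1=9/2
row 1: diag=8, rhs=51; c'=1/4, d'=51/8
back: M1=51/8
M: M0=0, M1=51/8, M2=0
seg 0: a=4, c=M0/2=0, d=(M1−M0)/(6·2)=17/32, b=Δ0−h0·(2M0+M1)/6=-49/8
seg 1: a=-4, c=M1/2=51/16, d=(M2−M1)/(6·2)=-17/32, b=Δ1−h1·(2M1+M2)/6=1/4
t_q=3/2 → seg 0, τ=3/2; S=4+-49/8·τ+0·τ²+17/32·τ³=-869/256

  seg 0: a=4 b=-49/8 c=0 d=17/32
  seg 1: a=-4 b=1/4 c=51/16 d=-17/32
S(3/2) = -869/256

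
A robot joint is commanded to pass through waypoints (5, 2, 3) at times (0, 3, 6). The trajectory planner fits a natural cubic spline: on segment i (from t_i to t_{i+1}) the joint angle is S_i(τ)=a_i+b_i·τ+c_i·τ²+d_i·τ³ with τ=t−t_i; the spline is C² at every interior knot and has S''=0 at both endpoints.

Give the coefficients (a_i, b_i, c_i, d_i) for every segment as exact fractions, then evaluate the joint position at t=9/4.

Δ: Δ0=-1, Δ1=1/3
row 1: diag=12, rhs=8; c'=1/4, d'=2/3
back: M1=2/3
M: M0=0, M1=2/3, M2=0
seg 0: a=5, c=M0/2=0, d=(M1−M0)/(6·3)=1/27, b=Δ0−h0·(2M0+M1)/6=-4/3
seg 1: a=2, c=M1/2=1/3, d=(M2−M1)/(6·3)=-1/27, b=Δ1−h1·(2M1+M2)/6=-1/3
t_q=9/4 → seg 0, τ=9/4; S=5+-4/3·τ+0·τ²+1/27·τ³=155/64

  seg 0: a=5 b=-4/3 c=0 d=1/27
  seg 1: a=2 b=-1/3 c=1/3 d=-1/27
S(9/4) = 155/64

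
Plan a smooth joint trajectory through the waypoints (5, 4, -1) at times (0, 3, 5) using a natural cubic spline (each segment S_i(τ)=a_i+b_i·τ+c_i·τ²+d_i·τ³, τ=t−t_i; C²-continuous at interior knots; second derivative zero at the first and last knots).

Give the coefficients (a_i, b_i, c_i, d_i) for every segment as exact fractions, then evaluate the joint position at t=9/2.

Δ: Δ0=-1/3, Δ1=-5/2
row 1: diag=10, rhs=-13; c'=1/5, d'=-13/10
back: M1=-13/10
M: M0=0, M1=-13/10, M2=0
seg 0: a=5, c=M0/2=0, d=(M1−M0)/(6·3)=-13/180, b=Δ0−h0·(2M0+M1)/6=19/60
seg 1: a=4, c=M1/2=-13/20, d=(M2−M1)/(6·2)=13/120, b=Δ1−h1·(2M1+M2)/6=-49/30
t_q=9/2 → seg 1, τ=3/2; S=4+-49/30·τ+-13/20·τ²+13/120·τ³=29/64

  seg 0: a=5 b=19/60 c=0 d=-13/180
  seg 1: a=4 b=-49/30 c=-13/20 d=13/120
S(9/2) = 29/64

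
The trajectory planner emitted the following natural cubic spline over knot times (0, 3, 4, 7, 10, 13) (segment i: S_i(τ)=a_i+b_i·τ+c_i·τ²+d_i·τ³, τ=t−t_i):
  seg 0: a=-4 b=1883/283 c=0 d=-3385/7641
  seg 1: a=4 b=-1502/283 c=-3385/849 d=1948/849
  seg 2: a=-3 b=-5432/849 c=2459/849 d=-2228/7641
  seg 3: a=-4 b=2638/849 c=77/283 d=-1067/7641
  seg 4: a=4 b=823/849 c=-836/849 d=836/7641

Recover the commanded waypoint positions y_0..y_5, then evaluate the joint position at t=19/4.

y_0=-4 y_1=4 y_2=-3 y_3=-4 y_4=4 y_5=1
S(19/4) = -7123/1132

y_0 = S_0(0) = a_0 = -4
y_1 = S_1(0) = a_1 = 4
y_2 = S_2(0) = a_2 = -3
y_3 = S_3(0) = a_3 = -4
y_4 = S_4(0) = a_4 = 4
y_5 = S_4(3) = 1
t_q=19/4 is in segment 2 (τ=3/4); S_2(τ)=-7123/1132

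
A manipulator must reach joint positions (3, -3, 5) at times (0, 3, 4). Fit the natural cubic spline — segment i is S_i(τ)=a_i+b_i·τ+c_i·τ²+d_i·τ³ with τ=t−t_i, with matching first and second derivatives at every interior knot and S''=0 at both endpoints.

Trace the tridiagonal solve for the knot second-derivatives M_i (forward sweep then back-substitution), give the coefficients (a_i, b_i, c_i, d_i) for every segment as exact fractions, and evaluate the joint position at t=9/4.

  seg 0: a=3 b=-23/4 c=0 d=5/12
  seg 1: a=-3 b=11/2 c=15/4 d=-5/4
S(9/4) = -1329/256

Δ: Δ0=-2, Δ1=8
row 1: diag=8, rhs=60; c'=1/8, d'=15/2
back: M1=15/2
M: M0=0, M1=15/2, M2=0
seg 0: a=3, c=M0/2=0, d=(M1−M0)/(6·3)=5/12, b=Δ0−h0·(2M0+M1)/6=-23/4
seg 1: a=-3, c=M1/2=15/4, d=(M2−M1)/(6·1)=-5/4, b=Δ1−h1·(2M1+M2)/6=11/2
t_q=9/4 → seg 0, τ=9/4; S=3+-23/4·τ+0·τ²+5/12·τ³=-1329/256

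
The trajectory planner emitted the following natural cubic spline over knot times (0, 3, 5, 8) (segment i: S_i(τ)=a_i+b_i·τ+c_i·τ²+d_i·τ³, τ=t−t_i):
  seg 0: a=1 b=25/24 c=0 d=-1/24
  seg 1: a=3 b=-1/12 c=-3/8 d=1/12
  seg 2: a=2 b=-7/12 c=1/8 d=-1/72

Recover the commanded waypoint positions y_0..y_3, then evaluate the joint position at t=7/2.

y_0 = S_0(0) = a_0 = 1
y_1 = S_1(0) = a_1 = 3
y_2 = S_2(0) = a_2 = 2
y_3 = S_2(3) = 1
t_q=7/2 is in segment 1 (τ=1/2); S_1(τ)=23/8

y_0=1 y_1=3 y_2=2 y_3=1
S(7/2) = 23/8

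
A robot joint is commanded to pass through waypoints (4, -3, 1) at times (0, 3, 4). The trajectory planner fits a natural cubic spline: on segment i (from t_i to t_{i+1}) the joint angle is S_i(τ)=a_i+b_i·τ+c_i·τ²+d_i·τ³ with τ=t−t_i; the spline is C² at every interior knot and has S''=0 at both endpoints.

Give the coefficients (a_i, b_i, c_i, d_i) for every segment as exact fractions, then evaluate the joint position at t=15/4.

  seg 0: a=4 b=-113/24 c=0 d=19/72
  seg 1: a=-3 b=29/12 c=19/8 d=-19/24
S(15/4) = -95/512

Δ: Δ0=-7/3, Δ1=4
row 1: diag=8, rhs=38; c'=1/8, d'=19/4
back: M1=19/4
M: M0=0, M1=19/4, M2=0
seg 0: a=4, c=M0/2=0, d=(M1−M0)/(6·3)=19/72, b=Δ0−h0·(2M0+M1)/6=-113/24
seg 1: a=-3, c=M1/2=19/8, d=(M2−M1)/(6·1)=-19/24, b=Δ1−h1·(2M1+M2)/6=29/12
t_q=15/4 → seg 1, τ=3/4; S=-3+29/12·τ+19/8·τ²+-19/24·τ³=-95/512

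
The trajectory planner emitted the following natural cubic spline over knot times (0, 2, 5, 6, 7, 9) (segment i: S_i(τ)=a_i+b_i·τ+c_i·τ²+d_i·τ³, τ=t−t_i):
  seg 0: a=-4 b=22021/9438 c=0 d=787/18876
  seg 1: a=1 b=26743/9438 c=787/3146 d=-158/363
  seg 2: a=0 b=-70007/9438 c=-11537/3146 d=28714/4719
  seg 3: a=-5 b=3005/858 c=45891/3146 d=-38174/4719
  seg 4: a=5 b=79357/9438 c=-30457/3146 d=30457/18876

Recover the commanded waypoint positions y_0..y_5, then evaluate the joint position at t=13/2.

y_0 = S_0(0) = a_0 = -4
y_1 = S_1(0) = a_1 = 1
y_2 = S_2(0) = a_2 = 0
y_3 = S_3(0) = a_3 = -5
y_4 = S_4(0) = a_4 = 5
y_5 = S_4(2) = -4
t_q=13/2 is in segment 3 (τ=1/2); S_3(τ)=-7717/12584

y_0=-4 y_1=1 y_2=0 y_3=-5 y_4=5 y_5=-4
S(13/2) = -7717/12584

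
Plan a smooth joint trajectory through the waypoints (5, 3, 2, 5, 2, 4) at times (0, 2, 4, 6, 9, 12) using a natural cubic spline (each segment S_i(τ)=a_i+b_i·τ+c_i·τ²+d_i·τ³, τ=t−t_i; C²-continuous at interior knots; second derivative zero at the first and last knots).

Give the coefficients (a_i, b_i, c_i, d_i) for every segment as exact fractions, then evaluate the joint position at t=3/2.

  seg 0: a=5 b=-1487/1569 c=0 d=-41/3138
  seg 1: a=3 b=-1733/1569 c=-41/523 d=2389/12552
  seg 2: a=2 b=2717/3138 c=2225/2092 d=-4685/12552
  seg 3: a=5 b=1006/1569 c=-615/523 d=2960/14121
  seg 4: a=2 b=-1184/1569 c=1115/1569 d=-1115/14121
S(3/2) = 29575/8368

Δ: Δ0=-1, Δ1=-1/2, Δ2=3/2, Δ3=-1, Δ4=2/3
row 1: diag=8, rhs=3; c'=1/4, d'=3/8
row 2: denom=8−2·1/4=15/2; d'=(12−2·3/8)/(15/2)=3/2
row 3: denom=10−2·4/15=142/15; d'=(-15−2·3/2)/(142/15)=-135/71
row 4: denom=12−3·45/142=1569/142; d'=(10−3·-135/71)/(1569/142)=2230/1569
back: M4=2230/1569
back: M3=-135/71−45/142·2230/1569=-1230/523
back: M2=3/2−4/15·-1230/523=2225/1046
back: M1=3/8−1/4·2225/1046=-82/523
M: M0=0, M1=-82/523, M2=2225/1046, M3=-1230/523, M4=2230/1569, M5=0
seg 0: a=5, c=M0/2=0, d=(M1−M0)/(6·2)=-41/3138, b=Δ0−h0·(2M0+M1)/6=-1487/1569
seg 1: a=3, c=M1/2=-41/523, d=(M2−M1)/(6·2)=2389/12552, b=Δ1−h1·(2M1+M2)/6=-1733/1569
seg 2: a=2, c=M2/2=2225/2092, d=(M3−M2)/(6·2)=-4685/12552, b=Δ2−h2·(2M2+M3)/6=2717/3138
seg 3: a=5, c=M3/2=-615/523, d=(M4−M3)/(6·3)=2960/14121, b=Δ3−h3·(2M3+M4)/6=1006/1569
seg 4: a=2, c=M4/2=1115/1569, d=(M5−M4)/(6·3)=-1115/14121, b=Δ4−h4·(2M4+M5)/6=-1184/1569
t_q=3/2 → seg 0, τ=3/2; S=5+-1487/1569·τ+0·τ²+-41/3138·τ³=29575/8368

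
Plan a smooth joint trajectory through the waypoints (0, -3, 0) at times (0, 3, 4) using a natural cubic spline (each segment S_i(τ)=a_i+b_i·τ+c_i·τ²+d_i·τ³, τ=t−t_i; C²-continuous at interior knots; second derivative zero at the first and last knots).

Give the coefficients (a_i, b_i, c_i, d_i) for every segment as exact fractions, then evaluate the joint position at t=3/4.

Δ: Δ0=-1, Δ1=3
row 1: diag=8, rhs=24; c'=1/8, d'=3
back: M1=3
M: M0=0, M1=3, M2=0
seg 0: a=0, c=M0/2=0, d=(M1−M0)/(6·3)=1/6, b=Δ0−h0·(2M0+M1)/6=-5/2
seg 1: a=-3, c=M1/2=3/2, d=(M2−M1)/(6·1)=-1/2, b=Δ1−h1·(2M1+M2)/6=2
t_q=3/4 → seg 0, τ=3/4; S=0+-5/2·τ+0·τ²+1/6·τ³=-231/128

  seg 0: a=0 b=-5/2 c=0 d=1/6
  seg 1: a=-3 b=2 c=3/2 d=-1/2
S(3/4) = -231/128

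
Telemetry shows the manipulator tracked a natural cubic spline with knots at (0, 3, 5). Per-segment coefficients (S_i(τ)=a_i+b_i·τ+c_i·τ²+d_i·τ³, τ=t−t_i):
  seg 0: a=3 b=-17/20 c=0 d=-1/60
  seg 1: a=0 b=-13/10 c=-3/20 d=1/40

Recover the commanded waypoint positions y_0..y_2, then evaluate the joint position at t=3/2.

y_0 = S_0(0) = a_0 = 3
y_1 = S_1(0) = a_1 = 0
y_2 = S_1(2) = -3
t_q=3/2 is in segment 0 (τ=3/2); S_0(τ)=267/160

y_0=3 y_1=0 y_2=-3
S(3/2) = 267/160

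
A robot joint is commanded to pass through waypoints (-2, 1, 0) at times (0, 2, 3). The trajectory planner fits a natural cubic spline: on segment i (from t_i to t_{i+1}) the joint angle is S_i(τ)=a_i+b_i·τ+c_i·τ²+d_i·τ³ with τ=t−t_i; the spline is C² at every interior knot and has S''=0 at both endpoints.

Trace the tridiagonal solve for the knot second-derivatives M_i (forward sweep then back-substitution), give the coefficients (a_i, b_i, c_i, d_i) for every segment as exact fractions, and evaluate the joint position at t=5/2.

  seg 0: a=-2 b=7/3 c=0 d=-5/24
  seg 1: a=1 b=-1/6 c=-5/4 d=5/12
S(5/2) = 21/32

Δ: Δ0=3/2, Δ1=-1
row 1: diag=6, rhs=-15; c'=1/6, d'=-5/2
back: M1=-5/2
M: M0=0, M1=-5/2, M2=0
seg 0: a=-2, c=M0/2=0, d=(M1−M0)/(6·2)=-5/24, b=Δ0−h0·(2M0+M1)/6=7/3
seg 1: a=1, c=M1/2=-5/4, d=(M2−M1)/(6·1)=5/12, b=Δ1−h1·(2M1+M2)/6=-1/6
t_q=5/2 → seg 1, τ=1/2; S=1+-1/6·τ+-5/4·τ²+5/12·τ³=21/32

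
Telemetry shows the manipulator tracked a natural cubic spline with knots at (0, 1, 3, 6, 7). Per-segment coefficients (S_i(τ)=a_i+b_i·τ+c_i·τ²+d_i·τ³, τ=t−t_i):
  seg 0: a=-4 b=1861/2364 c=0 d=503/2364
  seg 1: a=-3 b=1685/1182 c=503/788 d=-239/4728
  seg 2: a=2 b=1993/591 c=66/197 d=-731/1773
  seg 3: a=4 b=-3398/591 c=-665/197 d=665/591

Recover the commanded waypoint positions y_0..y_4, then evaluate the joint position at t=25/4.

y_0=-4 y_1=-3 y_2=2 y_3=4 y_4=-4
S(25/4) = 29871/12608

y_0 = S_0(0) = a_0 = -4
y_1 = S_1(0) = a_1 = -3
y_2 = S_2(0) = a_2 = 2
y_3 = S_3(0) = a_3 = 4
y_4 = S_3(1) = -4
t_q=25/4 is in segment 3 (τ=1/4); S_3(τ)=29871/12608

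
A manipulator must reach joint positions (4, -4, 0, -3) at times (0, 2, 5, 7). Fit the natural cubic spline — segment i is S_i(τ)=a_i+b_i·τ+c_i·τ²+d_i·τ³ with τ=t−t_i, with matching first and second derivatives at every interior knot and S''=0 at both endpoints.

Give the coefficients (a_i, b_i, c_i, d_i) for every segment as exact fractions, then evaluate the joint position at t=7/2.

  seg 0: a=4 b=-209/39 c=0 d=53/156
  seg 1: a=-4 b=-50/39 c=53/26 d=-7/18
  seg 2: a=0 b=35/78 c=-19/13 d=19/78
S(7/2) = -551/208

Δ: Δ0=-4, Δ1=4/3, Δ2=-3/2
row 1: diag=10, rhs=32; c'=3/10, d'=16/5
row 2: denom=10−3·3/10=91/10; d'=(-17−3·16/5)/(91/10)=-38/13
back: M2=-38/13
back: M1=16/5−3/10·-38/13=53/13
M: M0=0, M1=53/13, M2=-38/13, M3=0
seg 0: a=4, c=M0/2=0, d=(M1−M0)/(6·2)=53/156, b=Δ0−h0·(2M0+M1)/6=-209/39
seg 1: a=-4, c=M1/2=53/26, d=(M2−M1)/(6·3)=-7/18, b=Δ1−h1·(2M1+M2)/6=-50/39
seg 2: a=0, c=M2/2=-19/13, d=(M3−M2)/(6·2)=19/78, b=Δ2−h2·(2M2+M3)/6=35/78
t_q=7/2 → seg 1, τ=3/2; S=-4+-50/39·τ+53/26·τ²+-7/18·τ³=-551/208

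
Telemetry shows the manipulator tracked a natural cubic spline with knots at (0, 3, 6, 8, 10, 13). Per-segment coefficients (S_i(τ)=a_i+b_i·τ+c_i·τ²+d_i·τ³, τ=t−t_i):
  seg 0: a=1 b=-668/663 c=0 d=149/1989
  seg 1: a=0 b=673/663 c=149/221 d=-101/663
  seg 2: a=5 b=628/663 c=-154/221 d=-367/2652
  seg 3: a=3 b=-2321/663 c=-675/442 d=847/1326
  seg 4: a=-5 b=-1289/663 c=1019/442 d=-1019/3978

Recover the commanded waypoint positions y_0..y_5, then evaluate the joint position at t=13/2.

y_0=1 y_1=0 y_2=5 y_3=3 y_4=-5 y_5=3
S(13/2) = 37355/7072

y_0 = S_0(0) = a_0 = 1
y_1 = S_1(0) = a_1 = 0
y_2 = S_2(0) = a_2 = 5
y_3 = S_3(0) = a_3 = 3
y_4 = S_4(0) = a_4 = -5
y_5 = S_4(3) = 3
t_q=13/2 is in segment 2 (τ=1/2); S_2(τ)=37355/7072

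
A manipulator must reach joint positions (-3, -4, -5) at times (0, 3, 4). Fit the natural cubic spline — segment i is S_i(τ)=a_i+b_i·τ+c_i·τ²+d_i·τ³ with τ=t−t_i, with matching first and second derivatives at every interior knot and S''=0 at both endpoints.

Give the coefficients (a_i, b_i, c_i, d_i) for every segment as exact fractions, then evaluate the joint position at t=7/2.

Δ: Δ0=-1/3, Δ1=-1
row 1: diag=8, rhs=-4; c'=1/8, d'=-1/2
back: M1=-1/2
M: M0=0, M1=-1/2, M2=0
seg 0: a=-3, c=M0/2=0, d=(M1−M0)/(6·3)=-1/36, b=Δ0−h0·(2M0+M1)/6=-1/12
seg 1: a=-4, c=M1/2=-1/4, d=(M2−M1)/(6·1)=1/12, b=Δ1−h1·(2M1+M2)/6=-5/6
t_q=7/2 → seg 1, τ=1/2; S=-4+-5/6·τ+-1/4·τ²+1/12·τ³=-143/32

  seg 0: a=-3 b=-1/12 c=0 d=-1/36
  seg 1: a=-4 b=-5/6 c=-1/4 d=1/12
S(7/2) = -143/32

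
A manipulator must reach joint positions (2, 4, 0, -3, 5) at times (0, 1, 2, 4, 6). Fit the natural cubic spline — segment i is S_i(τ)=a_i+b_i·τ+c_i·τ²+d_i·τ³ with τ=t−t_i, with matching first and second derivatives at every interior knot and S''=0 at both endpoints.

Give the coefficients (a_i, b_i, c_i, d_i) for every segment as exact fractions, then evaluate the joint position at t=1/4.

  seg 0: a=2 b=29/8 c=0 d=-13/8
  seg 1: a=4 b=-5/4 c=-39/8 d=17/8
  seg 2: a=0 b=-37/8 c=3/2 d=1/32
  seg 3: a=-3 b=7/4 c=27/16 d=-9/32
S(1/4) = 1475/512

Δ: Δ0=2, Δ1=-4, Δ2=-3/2, Δ3=4
row 1: diag=4, rhs=-36; c'=1/4, d'=-9
row 2: denom=6−1·1/4=23/4; d'=(15−1·-9)/(23/4)=96/23
row 3: denom=8−2·8/23=168/23; d'=(33−2·96/23)/(168/23)=27/8
back: M3=27/8
back: M2=96/23−8/23·27/8=3
back: M1=-9−1/4·3=-39/4
M: M0=0, M1=-39/4, M2=3, M3=27/8, M4=0
seg 0: a=2, c=M0/2=0, d=(M1−M0)/(6·1)=-13/8, b=Δ0−h0·(2M0+M1)/6=29/8
seg 1: a=4, c=M1/2=-39/8, d=(M2−M1)/(6·1)=17/8, b=Δ1−h1·(2M1+M2)/6=-5/4
seg 2: a=0, c=M2/2=3/2, d=(M3−M2)/(6·2)=1/32, b=Δ2−h2·(2M2+M3)/6=-37/8
seg 3: a=-3, c=M3/2=27/16, d=(M4−M3)/(6·2)=-9/32, b=Δ3−h3·(2M3+M4)/6=7/4
t_q=1/4 → seg 0, τ=1/4; S=2+29/8·τ+0·τ²+-13/8·τ³=1475/512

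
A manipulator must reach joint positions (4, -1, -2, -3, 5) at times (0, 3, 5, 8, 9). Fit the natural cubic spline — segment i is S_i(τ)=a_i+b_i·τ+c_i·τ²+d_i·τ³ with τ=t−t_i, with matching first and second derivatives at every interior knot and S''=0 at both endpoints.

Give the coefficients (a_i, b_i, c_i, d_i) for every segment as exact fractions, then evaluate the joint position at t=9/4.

Δ: Δ0=-5/3, Δ1=-1/2, Δ2=-1/3, Δ3=8
row 1: diag=10, rhs=7; c'=1/5, d'=7/10
row 2: denom=10−2·1/5=48/5; d'=(1−2·7/10)/(48/5)=-1/24
row 3: denom=8−3·5/16=113/16; d'=(50−3·-1/24)/(113/16)=802/113
back: M3=802/113
back: M2=-1/24−5/16·802/113=-766/339
back: M1=7/10−1/5·-766/339=781/678
M: M0=0, M1=781/678, M2=-766/339, M3=802/113, M4=0
seg 0: a=4, c=M0/2=0, d=(M1−M0)/(6·3)=781/12204, b=Δ0−h0·(2M0+M1)/6=-3041/1356
seg 1: a=-1, c=M1/2=781/1356, d=(M2−M1)/(6·2)=-257/904, b=Δ1−h1·(2M1+M2)/6=-349/678
seg 2: a=-2, c=M2/2=-383/339, d=(M3−M2)/(6·3)=1586/3051, b=Δ2−h2·(2M2+M3)/6=-550/339
seg 3: a=-3, c=M3/2=401/113, d=(M4−M3)/(6·1)=-401/339, b=Δ3−h3·(2M3+M4)/6=1910/339
t_q=9/4 → seg 0, τ=9/4; S=4+-3041/1356·τ+0·τ²+781/12204·τ³=-9169/28928

  seg 0: a=4 b=-3041/1356 c=0 d=781/12204
  seg 1: a=-1 b=-349/678 c=781/1356 d=-257/904
  seg 2: a=-2 b=-550/339 c=-383/339 d=1586/3051
  seg 3: a=-3 b=1910/339 c=401/113 d=-401/339
S(9/4) = -9169/28928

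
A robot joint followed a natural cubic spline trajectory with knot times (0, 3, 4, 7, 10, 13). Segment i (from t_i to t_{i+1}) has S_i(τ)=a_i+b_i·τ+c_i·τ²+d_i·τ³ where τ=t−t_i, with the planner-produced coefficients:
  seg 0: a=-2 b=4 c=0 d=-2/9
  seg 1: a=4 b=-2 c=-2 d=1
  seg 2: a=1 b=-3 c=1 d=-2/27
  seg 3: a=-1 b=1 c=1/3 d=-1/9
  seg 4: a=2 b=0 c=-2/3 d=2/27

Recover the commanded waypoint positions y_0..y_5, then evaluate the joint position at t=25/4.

y_0 = S_0(0) = a_0 = -2
y_1 = S_1(0) = a_1 = 4
y_2 = S_2(0) = a_2 = 1
y_3 = S_3(0) = a_3 = -1
y_4 = S_4(0) = a_4 = 2
y_5 = S_4(3) = -2
t_q=25/4 is in segment 2 (τ=9/4); S_2(τ)=-49/32

y_0=-2 y_1=4 y_2=1 y_3=-1 y_4=2 y_5=-2
S(25/4) = -49/32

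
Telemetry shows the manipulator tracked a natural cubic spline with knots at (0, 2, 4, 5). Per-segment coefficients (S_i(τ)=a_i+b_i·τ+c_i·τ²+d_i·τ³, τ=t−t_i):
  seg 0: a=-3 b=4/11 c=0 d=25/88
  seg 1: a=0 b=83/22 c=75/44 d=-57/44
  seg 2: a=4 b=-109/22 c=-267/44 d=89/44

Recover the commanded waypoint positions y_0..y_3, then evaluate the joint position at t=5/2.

y_0=-3 y_1=0 y_2=4 y_3=-5
S(5/2) = 757/352

y_0 = S_0(0) = a_0 = -3
y_1 = S_1(0) = a_1 = 0
y_2 = S_2(0) = a_2 = 4
y_3 = S_2(1) = -5
t_q=5/2 is in segment 1 (τ=1/2); S_1(τ)=757/352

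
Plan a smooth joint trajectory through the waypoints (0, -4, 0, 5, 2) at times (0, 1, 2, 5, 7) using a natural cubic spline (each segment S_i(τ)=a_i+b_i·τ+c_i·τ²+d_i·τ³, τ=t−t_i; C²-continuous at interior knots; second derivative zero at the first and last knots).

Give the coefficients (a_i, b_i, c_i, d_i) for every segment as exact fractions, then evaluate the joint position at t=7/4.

  seg 0: a=0 b=-10067/1644 c=0 d=3491/1644
  seg 1: a=-4 b=203/822 c=3491/548 d=-4303/1644
  seg 2: a=0 b=8443/1644 c=-203/137 d=535/4932
  seg 3: a=5 b=-679/822 c=-277/548 d=277/3288
S(7/4) = -46843/35072

Δ: Δ0=-4, Δ1=4, Δ2=5/3, Δ3=-3/2
row 1: diag=4, rhs=48; c'=1/4, d'=12
row 2: denom=8−1·1/4=31/4; d'=(-14−1·12)/(31/4)=-104/31
row 3: denom=10−3·12/31=274/31; d'=(-19−3·-104/31)/(274/31)=-277/274
back: M3=-277/274
back: M2=-104/31−12/31·-277/274=-406/137
back: M1=12−1/4·-406/137=3491/274
M: M0=0, M1=3491/274, M2=-406/137, M3=-277/274, M4=0
seg 0: a=0, c=M0/2=0, d=(M1−M0)/(6·1)=3491/1644, b=Δ0−h0·(2M0+M1)/6=-10067/1644
seg 1: a=-4, c=M1/2=3491/548, d=(M2−M1)/(6·1)=-4303/1644, b=Δ1−h1·(2M1+M2)/6=203/822
seg 2: a=0, c=M2/2=-203/137, d=(M3−M2)/(6·3)=535/4932, b=Δ2−h2·(2M2+M3)/6=8443/1644
seg 3: a=5, c=M3/2=-277/548, d=(M4−M3)/(6·2)=277/3288, b=Δ3−h3·(2M3+M4)/6=-679/822
t_q=7/4 → seg 1, τ=3/4; S=-4+203/822·τ+3491/548·τ²+-4303/1644·τ³=-46843/35072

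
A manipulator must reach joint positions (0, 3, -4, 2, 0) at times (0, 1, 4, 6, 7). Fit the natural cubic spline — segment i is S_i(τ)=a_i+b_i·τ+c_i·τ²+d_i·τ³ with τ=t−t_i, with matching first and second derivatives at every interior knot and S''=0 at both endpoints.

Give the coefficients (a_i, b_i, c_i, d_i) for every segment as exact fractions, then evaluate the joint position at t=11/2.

Δ: Δ0=3, Δ1=-7/3, Δ2=3, Δ3=-2
row 1: diag=8, rhs=-32; c'=3/8, d'=-4
row 2: denom=10−3·3/8=71/8; d'=(32−3·-4)/(71/8)=352/71
row 3: denom=6−2·16/71=394/71; d'=(-30−2·352/71)/(394/71)=-1417/197
back: M3=-1417/197
back: M2=352/71−16/71·-1417/197=1296/197
back: M1=-4−3/8·1296/197=-1274/197
M: M0=0, M1=-1274/197, M2=1296/197, M3=-1417/197, M4=0
seg 0: a=0, c=M0/2=0, d=(M1−M0)/(6·1)=-637/591, b=Δ0−h0·(2M0+M1)/6=2410/591
seg 1: a=3, c=M1/2=-637/197, d=(M2−M1)/(6·3)=1285/1773, b=Δ1−h1·(2M1+M2)/6=499/591
seg 2: a=-4, c=M2/2=648/197, d=(M3−M2)/(6·2)=-2713/2364, b=Δ2−h2·(2M2+M3)/6=598/591
seg 3: a=2, c=M3/2=-1417/394, d=(M4−M3)/(6·1)=1417/1182, b=Δ3−h3·(2M3+M4)/6=235/591
t_q=11/2 → seg 2, τ=3/2; S=-4+598/591·τ+648/197·τ²+-2713/2364·τ³=6591/6304

  seg 0: a=0 b=2410/591 c=0 d=-637/591
  seg 1: a=3 b=499/591 c=-637/197 d=1285/1773
  seg 2: a=-4 b=598/591 c=648/197 d=-2713/2364
  seg 3: a=2 b=235/591 c=-1417/394 d=1417/1182
S(11/2) = 6591/6304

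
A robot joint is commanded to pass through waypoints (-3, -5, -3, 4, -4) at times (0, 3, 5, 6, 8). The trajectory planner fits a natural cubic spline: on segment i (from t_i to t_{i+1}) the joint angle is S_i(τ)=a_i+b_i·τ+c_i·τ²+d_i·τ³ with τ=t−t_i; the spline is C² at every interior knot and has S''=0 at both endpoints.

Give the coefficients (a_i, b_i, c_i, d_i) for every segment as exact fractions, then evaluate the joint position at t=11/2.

Δ: Δ0=-2/3, Δ1=1, Δ2=7, Δ3=-4
row 1: diag=10, rhs=10; c'=1/5, d'=1
row 2: denom=6−2·1/5=28/5; d'=(36−2·1)/(28/5)=85/14
row 3: denom=6−1·5/28=163/28; d'=(-66−1·85/14)/(163/28)=-2018/163
back: M3=-2018/163
back: M2=85/14−5/28·-2018/163=1350/163
back: M1=1−1/5·1350/163=-107/163
M: M0=0, M1=-107/163, M2=1350/163, M3=-2018/163, M4=0
seg 0: a=-3, c=M0/2=0, d=(M1−M0)/(6·3)=-107/2934, b=Δ0−h0·(2M0+M1)/6=-331/978
seg 1: a=-5, c=M1/2=-107/326, d=(M2−M1)/(6·2)=1457/1956, b=Δ1−h1·(2M1+M2)/6=-647/489
seg 2: a=-3, c=M2/2=675/163, d=(M3−M2)/(6·1)=-1684/489, b=Δ2−h2·(2M2+M3)/6=3082/489
seg 3: a=4, c=M3/2=-1009/163, d=(M4−M3)/(6·2)=1009/978, b=Δ3−h3·(2M3+M4)/6=2080/489
t_q=11/2 → seg 2, τ=1/2; S=-3+3082/489·τ+675/163·τ²+-1684/489·τ³=493/652

  seg 0: a=-3 b=-331/978 c=0 d=-107/2934
  seg 1: a=-5 b=-647/489 c=-107/326 d=1457/1956
  seg 2: a=-3 b=3082/489 c=675/163 d=-1684/489
  seg 3: a=4 b=2080/489 c=-1009/163 d=1009/978
S(11/2) = 493/652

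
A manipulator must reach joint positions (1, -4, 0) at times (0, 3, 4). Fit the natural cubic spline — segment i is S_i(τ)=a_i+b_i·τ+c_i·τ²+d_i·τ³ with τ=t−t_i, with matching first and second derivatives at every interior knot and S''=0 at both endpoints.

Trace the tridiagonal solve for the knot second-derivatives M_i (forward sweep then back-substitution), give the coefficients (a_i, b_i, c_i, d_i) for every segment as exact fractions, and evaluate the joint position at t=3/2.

  seg 0: a=1 b=-91/24 c=0 d=17/72
  seg 1: a=-4 b=31/12 c=17/8 d=-17/24
S(3/2) = -249/64

Δ: Δ0=-5/3, Δ1=4
row 1: diag=8, rhs=34; c'=1/8, d'=17/4
back: M1=17/4
M: M0=0, M1=17/4, M2=0
seg 0: a=1, c=M0/2=0, d=(M1−M0)/(6·3)=17/72, b=Δ0−h0·(2M0+M1)/6=-91/24
seg 1: a=-4, c=M1/2=17/8, d=(M2−M1)/(6·1)=-17/24, b=Δ1−h1·(2M1+M2)/6=31/12
t_q=3/2 → seg 0, τ=3/2; S=1+-91/24·τ+0·τ²+17/72·τ³=-249/64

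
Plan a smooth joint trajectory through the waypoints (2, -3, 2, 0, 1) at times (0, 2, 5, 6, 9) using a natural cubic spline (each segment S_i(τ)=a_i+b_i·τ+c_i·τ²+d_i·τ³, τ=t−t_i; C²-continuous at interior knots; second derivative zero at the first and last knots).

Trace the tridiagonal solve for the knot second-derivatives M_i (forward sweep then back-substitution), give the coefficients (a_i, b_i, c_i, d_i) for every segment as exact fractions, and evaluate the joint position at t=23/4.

  seg 0: a=2 b=-1055/279 c=0 d=715/2232
  seg 1: a=-3 b=35/558 c=715/372 d=-4645/10044
  seg 2: a=2 b=-995/1116 c=-625/279 d=421/372
  seg 3: a=0 b=-1103/558 c=1289/1116 d=-1289/10044
S(23/4) = 13063/23808

Δ: Δ0=-5/2, Δ1=5/3, Δ2=-2, Δ3=1/3
row 1: diag=10, rhs=25; c'=3/10, d'=5/2
row 2: denom=8−3·3/10=71/10; d'=(-22−3·5/2)/(71/10)=-295/71
row 3: denom=8−1·10/71=558/71; d'=(14−1·-295/71)/(558/71)=1289/558
back: M3=1289/558
back: M2=-295/71−10/71·1289/558=-1250/279
back: M1=5/2−3/10·-1250/279=715/186
M: M0=0, M1=715/186, M2=-1250/279, M3=1289/558, M4=0
seg 0: a=2, c=M0/2=0, d=(M1−M0)/(6·2)=715/2232, b=Δ0−h0·(2M0+M1)/6=-1055/279
seg 1: a=-3, c=M1/2=715/372, d=(M2−M1)/(6·3)=-4645/10044, b=Δ1−h1·(2M1+M2)/6=35/558
seg 2: a=2, c=M2/2=-625/279, d=(M3−M2)/(6·1)=421/372, b=Δ2−h2·(2M2+M3)/6=-995/1116
seg 3: a=0, c=M3/2=1289/1116, d=(M4−M3)/(6·3)=-1289/10044, b=Δ3−h3·(2M3+M4)/6=-1103/558
t_q=23/4 → seg 2, τ=3/4; S=2+-995/1116·τ+-625/279·τ²+421/372·τ³=13063/23808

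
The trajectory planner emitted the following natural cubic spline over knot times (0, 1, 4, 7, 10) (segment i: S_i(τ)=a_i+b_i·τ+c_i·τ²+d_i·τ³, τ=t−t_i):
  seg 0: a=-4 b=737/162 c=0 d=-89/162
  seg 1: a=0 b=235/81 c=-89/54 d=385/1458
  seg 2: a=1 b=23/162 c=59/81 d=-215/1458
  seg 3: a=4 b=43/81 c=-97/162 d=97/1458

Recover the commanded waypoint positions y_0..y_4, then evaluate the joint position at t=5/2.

y_0=-4 y_1=0 y_2=1 y_3=4 y_4=2
S(5/2) = 221/144

y_0 = S_0(0) = a_0 = -4
y_1 = S_1(0) = a_1 = 0
y_2 = S_2(0) = a_2 = 1
y_3 = S_3(0) = a_3 = 4
y_4 = S_3(3) = 2
t_q=5/2 is in segment 1 (τ=3/2); S_1(τ)=221/144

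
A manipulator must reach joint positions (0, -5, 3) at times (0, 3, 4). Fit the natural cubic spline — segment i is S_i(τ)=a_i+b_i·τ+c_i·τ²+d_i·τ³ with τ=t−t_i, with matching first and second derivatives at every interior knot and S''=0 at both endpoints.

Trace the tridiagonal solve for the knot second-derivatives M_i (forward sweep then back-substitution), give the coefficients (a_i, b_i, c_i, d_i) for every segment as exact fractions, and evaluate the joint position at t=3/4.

Δ: Δ0=-5/3, Δ1=8
row 1: diag=8, rhs=58; c'=1/8, d'=29/4
back: M1=29/4
M: M0=0, M1=29/4, M2=0
seg 0: a=0, c=M0/2=0, d=(M1−M0)/(6·3)=29/72, b=Δ0−h0·(2M0+M1)/6=-127/24
seg 1: a=-5, c=M1/2=29/8, d=(M2−M1)/(6·1)=-29/24, b=Δ1−h1·(2M1+M2)/6=67/12
t_q=3/4 → seg 0, τ=3/4; S=0+-127/24·τ+0·τ²+29/72·τ³=-1945/512

  seg 0: a=0 b=-127/24 c=0 d=29/72
  seg 1: a=-5 b=67/12 c=29/8 d=-29/24
S(3/4) = -1945/512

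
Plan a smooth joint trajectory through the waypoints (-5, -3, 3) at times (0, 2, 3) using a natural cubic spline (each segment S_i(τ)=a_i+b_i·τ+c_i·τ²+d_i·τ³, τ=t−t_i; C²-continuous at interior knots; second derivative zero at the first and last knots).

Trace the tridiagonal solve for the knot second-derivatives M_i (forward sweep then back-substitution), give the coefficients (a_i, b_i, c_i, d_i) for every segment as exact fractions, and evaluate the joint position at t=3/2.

Δ: Δ0=1, Δ1=6
row 1: diag=6, rhs=30; c'=1/6, d'=5
back: M1=5
M: M0=0, M1=5, M2=0
seg 0: a=-5, c=M0/2=0, d=(M1−M0)/(6·2)=5/12, b=Δ0−h0·(2M0+M1)/6=-2/3
seg 1: a=-3, c=M1/2=5/2, d=(M2−M1)/(6·1)=-5/6, b=Δ1−h1·(2M1+M2)/6=13/3
t_q=3/2 → seg 0, τ=3/2; S=-5+-2/3·τ+0·τ²+5/12·τ³=-147/32

  seg 0: a=-5 b=-2/3 c=0 d=5/12
  seg 1: a=-3 b=13/3 c=5/2 d=-5/6
S(3/2) = -147/32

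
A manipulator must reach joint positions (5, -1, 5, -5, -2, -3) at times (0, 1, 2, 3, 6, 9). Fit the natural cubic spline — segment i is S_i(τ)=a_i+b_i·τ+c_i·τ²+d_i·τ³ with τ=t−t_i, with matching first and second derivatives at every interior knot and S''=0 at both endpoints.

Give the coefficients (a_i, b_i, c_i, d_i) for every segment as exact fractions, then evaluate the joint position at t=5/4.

  seg 0: a=5 b=-13102/1257 c=0 d=5560/1257
  seg 1: a=-1 b=3578/1257 c=5560/419 d=-12716/1257
  seg 2: a=5 b=-1210/1257 c=-7156/419 d=10108/1257
  seg 3: a=-5 b=-13822/1257 c=2952/419 d=-11489/11313
  seg 4: a=-2 b=4847/1257 c=-2633/1257 d=2633/11313
S(5/4) = 2567/6704

Δ: Δ0=-6, Δ1=6, Δ2=-10, Δ3=1, Δ4=-1/3
row 1: diag=4, rhs=72; c'=1/4, d'=18
row 2: denom=4−1·1/4=15/4; d'=(-96−1·18)/(15/4)=-152/5
row 3: denom=8−1·4/15=116/15; d'=(66−1·-152/5)/(116/15)=723/58
row 4: denom=12−3·45/116=1257/116; d'=(-8−3·723/58)/(1257/116)=-5266/1257
back: M4=-5266/1257
back: M3=723/58−45/116·-5266/1257=5904/419
back: M2=-152/5−4/15·5904/419=-14312/419
back: M1=18−1/4·-14312/419=11120/419
M: M0=0, M1=11120/419, M2=-14312/419, M3=5904/419, M4=-5266/1257, M5=0
seg 0: a=5, c=M0/2=0, d=(M1−M0)/(6·1)=5560/1257, b=Δ0−h0·(2M0+M1)/6=-13102/1257
seg 1: a=-1, c=M1/2=5560/419, d=(M2−M1)/(6·1)=-12716/1257, b=Δ1−h1·(2M1+M2)/6=3578/1257
seg 2: a=5, c=M2/2=-7156/419, d=(M3−M2)/(6·1)=10108/1257, b=Δ2−h2·(2M2+M3)/6=-1210/1257
seg 3: a=-5, c=M3/2=2952/419, d=(M4−M3)/(6·3)=-11489/11313, b=Δ3−h3·(2M3+M4)/6=-13822/1257
seg 4: a=-2, c=M4/2=-2633/1257, d=(M5−M4)/(6·3)=2633/11313, b=Δ4−h4·(2M4+M5)/6=4847/1257
t_q=5/4 → seg 1, τ=1/4; S=-1+3578/1257·τ+5560/419·τ²+-12716/1257·τ³=2567/6704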